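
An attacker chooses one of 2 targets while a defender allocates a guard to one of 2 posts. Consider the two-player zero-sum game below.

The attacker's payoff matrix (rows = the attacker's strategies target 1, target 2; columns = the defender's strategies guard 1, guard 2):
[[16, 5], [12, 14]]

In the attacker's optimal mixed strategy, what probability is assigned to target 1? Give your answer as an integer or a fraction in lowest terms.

Row minima are 5 and 12, so the attacker's maximin is 12; column maxima are 16 and 14, so the defender's minimax is 14. These differ, so the equilibrium is in mixed strategies.
Let the attacker play target 1 with probability p. The defender is indifferent when 16p + 12(1−p) = 5p + 14(1−p), giving p = 2/13.

2/13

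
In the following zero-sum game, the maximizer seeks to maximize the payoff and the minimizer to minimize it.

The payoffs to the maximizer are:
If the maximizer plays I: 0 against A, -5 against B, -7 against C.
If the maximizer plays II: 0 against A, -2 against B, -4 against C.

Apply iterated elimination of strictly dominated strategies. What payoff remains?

Column A is strictly dominated by B for the minimizer (-5<0, -2<0); eliminate A.
Row I is strictly dominated by row II (-2>-5, -4>-7); eliminate I.
Column B is strictly dominated by C for the minimizer (-4<-2); eliminate B.
Only (II, C) remains, with payoff -4.

-4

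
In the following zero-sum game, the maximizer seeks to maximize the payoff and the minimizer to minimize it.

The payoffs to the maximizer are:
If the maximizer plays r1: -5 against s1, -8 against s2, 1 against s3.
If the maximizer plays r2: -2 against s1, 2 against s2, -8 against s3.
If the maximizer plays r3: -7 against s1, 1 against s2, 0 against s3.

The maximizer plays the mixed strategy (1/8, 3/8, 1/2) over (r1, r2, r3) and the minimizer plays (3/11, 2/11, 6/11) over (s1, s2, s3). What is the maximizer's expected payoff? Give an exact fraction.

-251/88

Against (3/11, 2/11, 6/11), each row's expected payoff is r1: -25/11; r2: -50/11; r3: -19/11.
Taking the (1/8, 3/8, 1/2)-weighted average: (1/8)·(-25/11) + (3/8)·(-50/11) + (1/2)·(-19/11) = -251/88.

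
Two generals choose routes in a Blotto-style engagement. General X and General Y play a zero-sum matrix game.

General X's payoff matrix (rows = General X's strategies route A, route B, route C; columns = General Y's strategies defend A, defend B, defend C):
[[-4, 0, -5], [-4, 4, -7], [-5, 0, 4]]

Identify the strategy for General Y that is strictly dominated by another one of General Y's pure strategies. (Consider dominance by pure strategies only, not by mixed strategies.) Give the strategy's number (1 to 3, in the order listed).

General Y prefers columns that give General X less. Compare defend B with defend A: -4 < 0, -4 < 4, -5 < 0.
So defend A strictly dominates defend B for General Y; defend B is strictly dominated.

2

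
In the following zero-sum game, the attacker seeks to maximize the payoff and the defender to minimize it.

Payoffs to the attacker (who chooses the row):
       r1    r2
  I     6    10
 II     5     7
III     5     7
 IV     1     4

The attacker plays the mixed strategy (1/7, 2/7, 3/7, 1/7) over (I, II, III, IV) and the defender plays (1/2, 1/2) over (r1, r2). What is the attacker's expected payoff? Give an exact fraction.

81/14

Against (1/2, 1/2), each row's expected payoff is I: 8; II: 6; III: 6; IV: 5/2.
Taking the (1/7, 2/7, 3/7, 1/7)-weighted average: (1/7)·(8) + (2/7)·(6) + (3/7)·(6) + (1/7)·(5/2) = 81/14.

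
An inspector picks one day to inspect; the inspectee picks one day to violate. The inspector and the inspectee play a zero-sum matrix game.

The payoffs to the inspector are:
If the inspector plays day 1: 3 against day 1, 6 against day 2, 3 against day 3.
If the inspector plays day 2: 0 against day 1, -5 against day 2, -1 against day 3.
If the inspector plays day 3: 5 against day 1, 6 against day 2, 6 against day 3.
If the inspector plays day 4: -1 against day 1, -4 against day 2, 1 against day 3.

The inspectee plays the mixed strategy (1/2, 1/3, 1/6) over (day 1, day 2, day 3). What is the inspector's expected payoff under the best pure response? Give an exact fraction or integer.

day 1: (3)·(1/2) + (6)·(1/3) + (3)·(1/6) = 4.
day 2: (0)·(1/2) + (-5)·(1/3) + (-1)·(1/6) = -11/6.
day 3: (5)·(1/2) + (6)·(1/3) + (6)·(1/6) = 11/2.
day 4: (-1)·(1/2) + (-4)·(1/3) + (1)·(1/6) = -5/3.
The best pure response is day 3 with expected payoff 11/2.

11/2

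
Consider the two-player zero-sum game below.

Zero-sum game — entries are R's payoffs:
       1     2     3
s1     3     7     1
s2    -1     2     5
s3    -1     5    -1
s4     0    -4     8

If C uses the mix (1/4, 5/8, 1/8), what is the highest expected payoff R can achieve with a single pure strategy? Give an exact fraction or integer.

s1: (3)·(1/4) + (7)·(5/8) + (1)·(1/8) = 21/4.
s2: (-1)·(1/4) + (2)·(5/8) + (5)·(1/8) = 13/8.
s3: (-1)·(1/4) + (5)·(5/8) + (-1)·(1/8) = 11/4.
s4: (0)·(1/4) + (-4)·(5/8) + (8)·(1/8) = -3/2.
The best pure response is s1 with expected payoff 21/4.

21/4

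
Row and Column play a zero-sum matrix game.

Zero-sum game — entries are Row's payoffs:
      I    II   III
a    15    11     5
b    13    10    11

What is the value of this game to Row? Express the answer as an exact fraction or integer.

Column I is strictly dominated by II for Column (it gives Row more in every row).
The remaining 2×2 game on (a, b) × (II, III) has no saddle point. Let Row play a with probability p; indifference gives 11p + 10(1−p) = 5p + 11(1−p), so p = 1/7.
Similarly Column's optimal q on II is 6/7, and the value is 11·(6/7) + (5)·(1/7) = 71/7.

71/7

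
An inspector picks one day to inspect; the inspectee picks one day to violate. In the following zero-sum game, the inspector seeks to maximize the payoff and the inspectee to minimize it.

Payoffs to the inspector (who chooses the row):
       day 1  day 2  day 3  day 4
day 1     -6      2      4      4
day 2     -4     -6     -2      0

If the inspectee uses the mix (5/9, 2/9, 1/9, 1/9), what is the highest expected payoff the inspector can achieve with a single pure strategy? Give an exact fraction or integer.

-2

day 1: (-6)·(5/9) + (2)·(2/9) + (4)·(1/9) + (4)·(1/9) = -2.
day 2: (-4)·(5/9) + (-6)·(2/9) + (-2)·(1/9) + (0)·(1/9) = -34/9.
The best pure response is day 1 with expected payoff -2.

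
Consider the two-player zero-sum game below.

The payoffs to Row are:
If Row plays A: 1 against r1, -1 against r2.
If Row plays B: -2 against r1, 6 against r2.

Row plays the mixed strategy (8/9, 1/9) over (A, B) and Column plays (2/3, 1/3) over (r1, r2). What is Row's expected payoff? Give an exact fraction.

10/27

Against (2/3, 1/3), each row's expected payoff is A: 1/3; B: 2/3.
Taking the (8/9, 1/9)-weighted average: (8/9)·(1/3) + (1/9)·(2/3) = 10/27.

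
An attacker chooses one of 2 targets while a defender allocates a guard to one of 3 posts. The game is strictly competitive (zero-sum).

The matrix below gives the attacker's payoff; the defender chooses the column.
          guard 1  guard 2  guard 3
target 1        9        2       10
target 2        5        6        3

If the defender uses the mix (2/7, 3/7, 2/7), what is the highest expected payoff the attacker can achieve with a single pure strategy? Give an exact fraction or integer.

44/7

target 1: (9)·(2/7) + (2)·(3/7) + (10)·(2/7) = 44/7.
target 2: (5)·(2/7) + (6)·(3/7) + (3)·(2/7) = 34/7.
The best pure response is target 1 with expected payoff 44/7.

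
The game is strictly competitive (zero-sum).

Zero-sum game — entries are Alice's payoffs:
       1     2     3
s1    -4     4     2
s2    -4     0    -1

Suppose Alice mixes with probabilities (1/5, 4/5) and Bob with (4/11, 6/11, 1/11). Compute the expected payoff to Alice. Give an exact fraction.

Against (4/11, 6/11, 1/11), each row's expected payoff is s1: 10/11; s2: -17/11.
Taking the (1/5, 4/5)-weighted average: (1/5)·(10/11) + (4/5)·(-17/11) = -58/55.

-58/55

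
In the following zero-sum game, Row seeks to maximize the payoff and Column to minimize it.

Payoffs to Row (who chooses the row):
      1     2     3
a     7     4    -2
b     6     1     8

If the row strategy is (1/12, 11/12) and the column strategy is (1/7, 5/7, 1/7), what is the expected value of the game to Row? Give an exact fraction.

39/14

Against (1/7, 5/7, 1/7), each row's expected payoff is a: 25/7; b: 19/7.
Taking the (1/12, 11/12)-weighted average: (1/12)·(25/7) + (11/12)·(19/7) = 39/14.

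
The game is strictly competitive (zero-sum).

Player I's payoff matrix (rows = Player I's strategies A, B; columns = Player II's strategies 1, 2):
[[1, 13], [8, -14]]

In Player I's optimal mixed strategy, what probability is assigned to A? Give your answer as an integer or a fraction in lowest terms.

Row minima are 1 and -14, so Player I's maximin is 1; column maxima are 8 and 13, so Player II's minimax is 8. These differ, so the equilibrium is in mixed strategies.
Let Player I play A with probability p. Player II is indifferent when p + 8(1−p) = 13p − 14(1−p), giving p = 11/17.

11/17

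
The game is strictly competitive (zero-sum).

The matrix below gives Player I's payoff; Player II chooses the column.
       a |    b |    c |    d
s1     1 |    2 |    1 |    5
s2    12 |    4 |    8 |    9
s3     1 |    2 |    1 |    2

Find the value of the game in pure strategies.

Row minima: 1, 4, 1 → Player I's maximin is 4.
Column maxima: 12, 4, 8, 9 → Player II's minimax is 4.
They coincide at (s2, b), so the value is 4.

4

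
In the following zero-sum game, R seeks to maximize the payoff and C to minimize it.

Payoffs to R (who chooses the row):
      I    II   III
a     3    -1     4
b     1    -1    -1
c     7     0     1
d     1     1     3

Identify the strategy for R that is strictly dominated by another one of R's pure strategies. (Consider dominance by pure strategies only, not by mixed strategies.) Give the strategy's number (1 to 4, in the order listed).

Compare b with c: 7 > 1, 0 > -1, 1 > -1.
So c strictly dominates b for R; b is strictly dominated.

2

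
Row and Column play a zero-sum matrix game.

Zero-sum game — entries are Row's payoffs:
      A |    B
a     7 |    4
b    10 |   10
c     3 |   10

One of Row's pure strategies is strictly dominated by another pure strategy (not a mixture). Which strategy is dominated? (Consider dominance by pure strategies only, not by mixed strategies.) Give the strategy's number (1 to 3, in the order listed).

Compare a with b: 10 > 7, 10 > 4.
So b strictly dominates a for Row; a is strictly dominated.

1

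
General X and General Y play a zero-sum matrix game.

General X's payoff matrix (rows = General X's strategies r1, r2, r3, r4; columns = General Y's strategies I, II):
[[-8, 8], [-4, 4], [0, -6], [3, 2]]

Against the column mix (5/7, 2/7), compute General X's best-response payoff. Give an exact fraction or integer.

r1: (-8)·(5/7) + (8)·(2/7) = -24/7.
r2: (-4)·(5/7) + (4)·(2/7) = -12/7.
r3: (0)·(5/7) + (-6)·(2/7) = -12/7.
r4: (3)·(5/7) + (2)·(2/7) = 19/7.
The best pure response is r4 with expected payoff 19/7.

19/7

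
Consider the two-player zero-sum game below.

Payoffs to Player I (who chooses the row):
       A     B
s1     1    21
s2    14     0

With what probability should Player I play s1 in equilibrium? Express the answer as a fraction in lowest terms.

7/17

Row minima are 1 and 0, so Player I's maximin is 1; column maxima are 14 and 21, so Player II's minimax is 14. These differ, so the equilibrium is in mixed strategies.
Let Player I play s1 with probability p. Player II is indifferent when p + 14(1−p) = 21p, giving p = 7/17.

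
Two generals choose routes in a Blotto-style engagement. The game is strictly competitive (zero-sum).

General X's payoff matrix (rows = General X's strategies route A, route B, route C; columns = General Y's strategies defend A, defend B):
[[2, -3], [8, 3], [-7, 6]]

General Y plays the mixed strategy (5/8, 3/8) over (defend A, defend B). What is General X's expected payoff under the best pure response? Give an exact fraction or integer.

49/8

route A: (2)·(5/8) + (-3)·(3/8) = 1/8.
route B: (8)·(5/8) + (3)·(3/8) = 49/8.
route C: (-7)·(5/8) + (6)·(3/8) = -17/8.
The best pure response is route B with expected payoff 49/8.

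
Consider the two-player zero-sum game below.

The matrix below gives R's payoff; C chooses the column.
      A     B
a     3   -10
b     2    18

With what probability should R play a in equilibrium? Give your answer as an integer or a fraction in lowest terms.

Row minima are -10 and 2, so R's maximin is 2; column maxima are 3 and 18, so C's minimax is 3. These differ, so the equilibrium is in mixed strategies.
Let R play a with probability p. C is indifferent when 3p + 2(1−p) = −10p + 18(1−p), giving p = 16/29.

16/29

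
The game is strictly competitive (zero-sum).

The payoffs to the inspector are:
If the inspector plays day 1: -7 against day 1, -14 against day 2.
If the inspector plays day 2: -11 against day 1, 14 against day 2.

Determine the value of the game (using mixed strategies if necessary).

Row minima are -14 and -11, so the inspector's maximin is -11; column maxima are -7 and 14, so the inspectee's minimax is -7. These differ, so the equilibrium is in mixed strategies.
Let the inspector play day 1 with probability p. The inspectee is indifferent when −7p − 11(1−p) = −14p + 14(1−p), giving p = 25/32.
Let the inspectee play day 1 with probability q. The inspector is indifferent when −7q − 14(1−q) = −11q + 14(1−q), giving q = 7/8.
The value is -7·(7/8) + (-14)·(1/8) = -63/8.

-63/8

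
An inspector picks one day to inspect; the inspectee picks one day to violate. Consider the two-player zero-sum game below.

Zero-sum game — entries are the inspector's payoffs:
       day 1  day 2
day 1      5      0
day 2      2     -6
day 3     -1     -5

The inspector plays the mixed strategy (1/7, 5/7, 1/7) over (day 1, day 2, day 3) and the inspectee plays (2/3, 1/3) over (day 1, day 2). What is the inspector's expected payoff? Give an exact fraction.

Against (2/3, 1/3), each row's expected payoff is day 1: 10/3; day 2: -2/3; day 3: -7/3.
Taking the (1/7, 5/7, 1/7)-weighted average: (1/7)·(10/3) + (5/7)·(-2/3) + (1/7)·(-7/3) = -1/3.

-1/3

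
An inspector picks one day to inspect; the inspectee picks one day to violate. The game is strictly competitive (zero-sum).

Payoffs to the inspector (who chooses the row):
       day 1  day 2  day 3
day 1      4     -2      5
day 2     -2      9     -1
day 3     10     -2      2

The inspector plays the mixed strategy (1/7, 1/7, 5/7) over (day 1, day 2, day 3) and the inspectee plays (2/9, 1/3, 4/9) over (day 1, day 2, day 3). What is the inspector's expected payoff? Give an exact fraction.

151/63

Against (2/9, 1/3, 4/9), each row's expected payoff is day 1: 22/9; day 2: 19/9; day 3: 22/9.
Taking the (1/7, 1/7, 5/7)-weighted average: (1/7)·(22/9) + (1/7)·(19/9) + (5/7)·(22/9) = 151/63.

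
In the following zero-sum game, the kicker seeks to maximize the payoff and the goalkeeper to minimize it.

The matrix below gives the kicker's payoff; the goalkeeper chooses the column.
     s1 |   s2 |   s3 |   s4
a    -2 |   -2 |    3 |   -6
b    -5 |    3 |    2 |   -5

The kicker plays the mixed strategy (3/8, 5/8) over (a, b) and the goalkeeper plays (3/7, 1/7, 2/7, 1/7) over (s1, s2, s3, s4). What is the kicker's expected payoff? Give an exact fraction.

-89/56

Against (3/7, 1/7, 2/7, 1/7), each row's expected payoff is a: -8/7; b: -13/7.
Taking the (3/8, 5/8)-weighted average: (3/8)·(-8/7) + (5/8)·(-13/7) = -89/56.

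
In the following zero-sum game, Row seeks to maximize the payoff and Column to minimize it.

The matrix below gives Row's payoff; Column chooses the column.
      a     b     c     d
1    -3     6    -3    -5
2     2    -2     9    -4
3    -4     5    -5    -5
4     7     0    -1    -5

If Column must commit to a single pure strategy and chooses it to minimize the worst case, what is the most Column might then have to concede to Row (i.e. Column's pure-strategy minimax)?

The worst case (largest entry) in each column is a: 7, b: 6, c: 9, d: -4.
The best (smallest) of these is -4.

-4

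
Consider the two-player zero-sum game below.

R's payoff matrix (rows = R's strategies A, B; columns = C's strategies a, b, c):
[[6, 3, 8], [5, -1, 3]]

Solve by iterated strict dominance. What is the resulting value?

3

Column c is strictly dominated by b for C (3<8, -1<3); eliminate c.
Row B is strictly dominated by row A (6>5, 3>-1); eliminate B.
Column a is strictly dominated by b for C (3<6); eliminate a.
Only (A, b) remains, with payoff 3.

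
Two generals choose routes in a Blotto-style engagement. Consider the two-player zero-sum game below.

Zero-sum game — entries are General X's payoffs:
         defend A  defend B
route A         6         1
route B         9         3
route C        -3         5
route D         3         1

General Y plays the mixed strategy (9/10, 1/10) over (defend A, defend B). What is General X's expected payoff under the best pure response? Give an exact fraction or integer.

42/5

route A: (6)·(9/10) + (1)·(1/10) = 11/2.
route B: (9)·(9/10) + (3)·(1/10) = 42/5.
route C: (-3)·(9/10) + (5)·(1/10) = -11/5.
route D: (3)·(9/10) + (1)·(1/10) = 14/5.
The best pure response is route B with expected payoff 42/5.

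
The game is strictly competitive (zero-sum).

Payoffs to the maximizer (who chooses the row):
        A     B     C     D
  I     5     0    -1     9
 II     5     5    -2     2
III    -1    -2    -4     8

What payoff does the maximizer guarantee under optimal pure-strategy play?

Row minima: -1, -2, -4 → the maximizer's maximin is -1.
Column maxima: 5, 5, -1, 9 → the minimizer's minimax is -1.
They coincide at (I, C), so the value is -1.

-1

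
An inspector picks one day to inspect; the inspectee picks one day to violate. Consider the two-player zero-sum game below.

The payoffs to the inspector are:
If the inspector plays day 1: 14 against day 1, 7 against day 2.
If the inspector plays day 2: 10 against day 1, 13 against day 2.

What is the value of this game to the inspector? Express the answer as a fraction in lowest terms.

56/5

Row minima are 7 and 10, so the inspector's maximin is 10; column maxima are 14 and 13, so the inspectee's minimax is 13. These differ, so the equilibrium is in mixed strategies.
Let the inspector play day 1 with probability p. The inspectee is indifferent when 14p + 10(1−p) = 7p + 13(1−p), giving p = 3/10.
Let the inspectee play day 1 with probability q. The inspector is indifferent when 14q + 7(1−q) = 10q + 13(1−q), giving q = 3/5.
The value is 14·(3/5) + (7)·(2/5) = 56/5.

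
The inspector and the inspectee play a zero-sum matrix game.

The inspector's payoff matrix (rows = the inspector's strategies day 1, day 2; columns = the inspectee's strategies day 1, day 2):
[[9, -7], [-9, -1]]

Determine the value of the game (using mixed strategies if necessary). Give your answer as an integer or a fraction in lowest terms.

Row minima are -7 and -9, so the inspector's maximin is -7; column maxima are 9 and -1, so the inspectee's minimax is -1. These differ, so the equilibrium is in mixed strategies.
Let the inspector play day 1 with probability p. The inspectee is indifferent when 9p − 9(1−p) = −7p − (1−p), giving p = 1/3.
Let the inspectee play day 1 with probability q. The inspector is indifferent when 9q − 7(1−q) = −9q − (1−q), giving q = 1/4.
The value is 9·(1/4) + (-7)·(3/4) = -3.

-3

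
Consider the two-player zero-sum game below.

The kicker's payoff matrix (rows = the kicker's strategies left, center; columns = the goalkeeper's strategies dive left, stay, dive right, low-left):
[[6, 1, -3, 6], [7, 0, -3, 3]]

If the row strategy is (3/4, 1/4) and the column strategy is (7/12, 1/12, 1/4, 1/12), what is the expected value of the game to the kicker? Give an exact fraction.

Against (7/12, 1/12, 1/4, 1/12), each row's expected payoff is left: 10/3; center: 43/12.
Taking the (3/4, 1/4)-weighted average: (3/4)·(10/3) + (1/4)·(43/12) = 163/48.

163/48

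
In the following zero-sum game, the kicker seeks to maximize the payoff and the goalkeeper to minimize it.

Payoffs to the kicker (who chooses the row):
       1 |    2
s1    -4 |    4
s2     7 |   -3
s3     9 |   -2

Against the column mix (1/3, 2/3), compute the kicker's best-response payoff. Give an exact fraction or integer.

5/3

s1: (-4)·(1/3) + (4)·(2/3) = 4/3.
s2: (7)·(1/3) + (-3)·(2/3) = 1/3.
s3: (9)·(1/3) + (-2)·(2/3) = 5/3.
The best pure response is s3 with expected payoff 5/3.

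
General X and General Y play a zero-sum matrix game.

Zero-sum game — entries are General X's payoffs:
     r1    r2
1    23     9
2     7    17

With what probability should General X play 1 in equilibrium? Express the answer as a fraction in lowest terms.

5/12

Row minima are 9 and 7, so General X's maximin is 9; column maxima are 23 and 17, so General Y's minimax is 17. These differ, so the equilibrium is in mixed strategies.
Let General X play 1 with probability p. General Y is indifferent when 23p + 7(1−p) = 9p + 17(1−p), giving p = 5/12.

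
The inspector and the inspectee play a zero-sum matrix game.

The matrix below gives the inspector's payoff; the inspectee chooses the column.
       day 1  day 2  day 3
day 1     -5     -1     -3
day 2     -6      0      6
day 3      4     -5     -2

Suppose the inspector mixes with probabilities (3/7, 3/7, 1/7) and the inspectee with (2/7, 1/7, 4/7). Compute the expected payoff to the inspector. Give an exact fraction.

-38/49

Against (2/7, 1/7, 4/7), each row's expected payoff is day 1: -23/7; day 2: 12/7; day 3: -5/7.
Taking the (3/7, 3/7, 1/7)-weighted average: (3/7)·(-23/7) + (3/7)·(12/7) + (1/7)·(-5/7) = -38/49.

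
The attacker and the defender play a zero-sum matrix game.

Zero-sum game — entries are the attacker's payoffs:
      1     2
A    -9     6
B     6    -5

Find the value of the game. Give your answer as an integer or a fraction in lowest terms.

-9/26

Row minima are -9 and -5, so the attacker's maximin is -5; column maxima are 6 and 6, so the defender's minimax is 6. These differ, so the equilibrium is in mixed strategies.
Let the attacker play A with probability p. The defender is indifferent when −9p + 6(1−p) = 6p − 5(1−p), giving p = 11/26.
Let the defender play 1 with probability q. The attacker is indifferent when −9q + 6(1−q) = 6q − 5(1−q), giving q = 11/26.
The value is -9·(11/26) + (6)·(15/26) = -9/26.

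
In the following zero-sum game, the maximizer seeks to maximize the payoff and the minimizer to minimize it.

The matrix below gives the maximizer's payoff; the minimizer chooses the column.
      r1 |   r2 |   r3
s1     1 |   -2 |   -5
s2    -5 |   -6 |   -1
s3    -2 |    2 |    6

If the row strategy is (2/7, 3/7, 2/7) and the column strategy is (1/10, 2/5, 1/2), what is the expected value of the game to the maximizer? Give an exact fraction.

Against (1/10, 2/5, 1/2), each row's expected payoff is s1: -16/5; s2: -17/5; s3: 18/5.
Taking the (2/7, 3/7, 2/7)-weighted average: (2/7)·(-16/5) + (3/7)·(-17/5) + (2/7)·(18/5) = -47/35.

-47/35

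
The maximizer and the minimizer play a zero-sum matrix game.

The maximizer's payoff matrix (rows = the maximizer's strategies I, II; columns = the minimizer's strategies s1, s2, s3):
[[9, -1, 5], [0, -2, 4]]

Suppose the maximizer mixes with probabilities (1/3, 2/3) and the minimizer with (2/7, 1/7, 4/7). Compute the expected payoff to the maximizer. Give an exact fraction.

Against (2/7, 1/7, 4/7), each row's expected payoff is I: 37/7; II: 2.
Taking the (1/3, 2/3)-weighted average: (1/3)·(37/7) + (2/3)·(2) = 65/21.

65/21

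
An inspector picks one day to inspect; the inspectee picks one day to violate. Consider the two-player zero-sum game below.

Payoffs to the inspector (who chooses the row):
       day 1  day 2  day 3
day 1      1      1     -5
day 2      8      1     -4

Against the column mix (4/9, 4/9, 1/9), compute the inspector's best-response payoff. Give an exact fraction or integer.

32/9

day 1: (1)·(4/9) + (1)·(4/9) + (-5)·(1/9) = 1/3.
day 2: (8)·(4/9) + (1)·(4/9) + (-4)·(1/9) = 32/9.
The best pure response is day 2 with expected payoff 32/9.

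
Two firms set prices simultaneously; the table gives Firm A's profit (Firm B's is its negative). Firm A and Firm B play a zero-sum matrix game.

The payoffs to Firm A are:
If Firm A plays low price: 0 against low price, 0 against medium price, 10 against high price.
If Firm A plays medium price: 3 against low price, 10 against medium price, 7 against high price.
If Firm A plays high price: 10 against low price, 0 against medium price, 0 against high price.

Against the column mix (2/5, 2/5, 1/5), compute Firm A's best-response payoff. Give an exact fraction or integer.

33/5

low price: (0)·(2/5) + (0)·(2/5) + (10)·(1/5) = 2.
medium price: (3)·(2/5) + (10)·(2/5) + (7)·(1/5) = 33/5.
high price: (10)·(2/5) + (0)·(2/5) + (0)·(1/5) = 4.
The best pure response is medium price with expected payoff 33/5.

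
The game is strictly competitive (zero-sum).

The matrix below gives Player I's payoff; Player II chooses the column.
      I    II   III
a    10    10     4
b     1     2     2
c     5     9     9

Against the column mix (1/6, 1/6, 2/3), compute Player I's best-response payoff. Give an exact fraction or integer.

25/3

a: (10)·(1/6) + (10)·(1/6) + (4)·(2/3) = 6.
b: (1)·(1/6) + (2)·(1/6) + (2)·(2/3) = 11/6.
c: (5)·(1/6) + (9)·(1/6) + (9)·(2/3) = 25/3.
The best pure response is c with expected payoff 25/3.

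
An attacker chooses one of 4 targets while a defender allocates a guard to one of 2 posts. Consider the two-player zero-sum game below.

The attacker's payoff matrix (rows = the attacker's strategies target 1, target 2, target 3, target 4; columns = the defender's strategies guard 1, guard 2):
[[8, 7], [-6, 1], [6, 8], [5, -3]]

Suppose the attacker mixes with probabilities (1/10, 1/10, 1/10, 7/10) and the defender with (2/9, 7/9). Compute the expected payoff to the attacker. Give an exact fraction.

Against (2/9, 7/9), each row's expected payoff is target 1: 65/9; target 2: -5/9; target 3: 68/9; target 4: -11/9.
Taking the (1/10, 1/10, 1/10, 7/10)-weighted average: (1/10)·(65/9) + (1/10)·(-5/9) + (1/10)·(68/9) + (7/10)·(-11/9) = 17/30.

17/30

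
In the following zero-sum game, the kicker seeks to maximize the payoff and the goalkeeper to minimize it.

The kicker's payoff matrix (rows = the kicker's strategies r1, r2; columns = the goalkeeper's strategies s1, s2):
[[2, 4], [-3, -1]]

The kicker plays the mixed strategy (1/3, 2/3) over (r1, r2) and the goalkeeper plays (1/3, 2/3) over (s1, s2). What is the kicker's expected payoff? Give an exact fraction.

Against (1/3, 2/3), each row's expected payoff is r1: 10/3; r2: -5/3.
Taking the (1/3, 2/3)-weighted average: (1/3)·(10/3) + (2/3)·(-5/3) = 0.

0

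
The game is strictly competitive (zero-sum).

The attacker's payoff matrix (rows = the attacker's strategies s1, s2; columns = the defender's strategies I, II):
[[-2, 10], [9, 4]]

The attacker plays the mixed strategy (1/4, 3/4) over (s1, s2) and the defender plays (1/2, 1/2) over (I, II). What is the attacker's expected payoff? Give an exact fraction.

47/8

Against (1/2, 1/2), each row's expected payoff is s1: 4; s2: 13/2.
Taking the (1/4, 3/4)-weighted average: (1/4)·(4) + (3/4)·(13/2) = 47/8.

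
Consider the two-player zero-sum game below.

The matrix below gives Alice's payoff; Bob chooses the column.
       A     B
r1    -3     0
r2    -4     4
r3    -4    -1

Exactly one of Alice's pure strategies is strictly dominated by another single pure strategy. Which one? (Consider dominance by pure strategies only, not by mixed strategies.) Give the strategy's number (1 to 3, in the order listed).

3

Compare r3 with r1: -3 > -4, 0 > -1.
So r1 strictly dominates r3 for Alice; r3 is strictly dominated.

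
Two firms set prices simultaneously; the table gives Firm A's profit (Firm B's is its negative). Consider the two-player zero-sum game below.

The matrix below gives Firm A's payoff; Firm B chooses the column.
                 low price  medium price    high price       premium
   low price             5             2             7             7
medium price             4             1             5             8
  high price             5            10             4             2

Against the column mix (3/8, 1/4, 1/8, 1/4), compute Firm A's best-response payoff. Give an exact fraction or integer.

low price: (5)·(3/8) + (2)·(1/4) + (7)·(1/8) + (7)·(1/4) = 5.
medium price: (4)·(3/8) + (1)·(1/4) + (5)·(1/8) + (8)·(1/4) = 35/8.
high price: (5)·(3/8) + (10)·(1/4) + (4)·(1/8) + (2)·(1/4) = 43/8.
The best pure response is high price with expected payoff 43/8.

43/8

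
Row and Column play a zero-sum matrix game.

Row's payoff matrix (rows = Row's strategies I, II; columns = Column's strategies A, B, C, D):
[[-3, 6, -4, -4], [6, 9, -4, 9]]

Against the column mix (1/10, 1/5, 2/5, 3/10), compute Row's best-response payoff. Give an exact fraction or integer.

I: (-3)·(1/10) + (6)·(1/5) + (-4)·(2/5) + (-4)·(3/10) = -19/10.
II: (6)·(1/10) + (9)·(1/5) + (-4)·(2/5) + (9)·(3/10) = 7/2.
The best pure response is II with expected payoff 7/2.

7/2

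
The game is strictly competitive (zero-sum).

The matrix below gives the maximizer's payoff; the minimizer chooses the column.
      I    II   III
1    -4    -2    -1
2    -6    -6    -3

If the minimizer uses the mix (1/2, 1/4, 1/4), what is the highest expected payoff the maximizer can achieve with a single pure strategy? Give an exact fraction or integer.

-11/4

1: (-4)·(1/2) + (-2)·(1/4) + (-1)·(1/4) = -11/4.
2: (-6)·(1/2) + (-6)·(1/4) + (-3)·(1/4) = -21/4.
The best pure response is 1 with expected payoff -11/4.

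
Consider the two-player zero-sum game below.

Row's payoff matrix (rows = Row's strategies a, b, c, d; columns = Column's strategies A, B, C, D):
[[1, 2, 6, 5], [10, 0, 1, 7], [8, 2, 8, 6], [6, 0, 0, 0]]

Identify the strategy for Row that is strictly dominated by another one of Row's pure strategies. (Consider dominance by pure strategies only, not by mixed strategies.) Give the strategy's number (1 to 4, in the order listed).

4

Compare d with c: 8 > 6, 2 > 0, 8 > 0, 6 > 0.
So c strictly dominates d for Row; d is strictly dominated.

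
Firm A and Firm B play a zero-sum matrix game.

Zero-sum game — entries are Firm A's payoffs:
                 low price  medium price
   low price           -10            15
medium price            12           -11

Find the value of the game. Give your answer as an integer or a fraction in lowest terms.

Row minima are -10 and -11, so Firm A's maximin is -10; column maxima are 12 and 15, so Firm B's minimax is 12. These differ, so the equilibrium is in mixed strategies.
Let Firm A play low price with probability p. Firm B is indifferent when −10p + 12(1−p) = 15p − 11(1−p), giving p = 23/48.
Let Firm B play low price with probability q. Firm A is indifferent when −10q + 15(1−q) = 12q − 11(1−q), giving q = 13/24.
The value is -10·(13/24) + (15)·(11/24) = 35/24.

35/24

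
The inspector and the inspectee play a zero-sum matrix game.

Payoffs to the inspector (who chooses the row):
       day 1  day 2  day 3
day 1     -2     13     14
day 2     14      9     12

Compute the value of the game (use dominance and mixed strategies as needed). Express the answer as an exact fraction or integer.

Column day 3 is strictly dominated by day 2 for the inspectee (it gives the inspector more in every row).
The remaining 2×2 game on (day 1, day 2) × (day 1, day 2) has no saddle point. Let the inspector play day 1 with probability p; indifference gives −2p + 14(1−p) = 13p + 9(1−p), so p = 1/4.
Similarly the inspectee's optimal q on day 1 is 1/5, and the value is -2·(1/5) + (13)·(4/5) = 10.

10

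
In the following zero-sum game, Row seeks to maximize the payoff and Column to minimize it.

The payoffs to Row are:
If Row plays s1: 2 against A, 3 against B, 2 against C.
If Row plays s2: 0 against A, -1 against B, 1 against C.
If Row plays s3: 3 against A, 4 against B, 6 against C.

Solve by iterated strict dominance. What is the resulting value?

3

Row s2 is strictly dominated by row s1 (2>0, 3>-1, 2>1); eliminate s2.
Row s1 is strictly dominated by row s3 (3>2, 4>3, 6>2); eliminate s1.
Column B is strictly dominated by A for Column (3<4); eliminate B.
Column C is strictly dominated by A for Column (3<6); eliminate C.
Only (s3, A) remains, with payoff 3.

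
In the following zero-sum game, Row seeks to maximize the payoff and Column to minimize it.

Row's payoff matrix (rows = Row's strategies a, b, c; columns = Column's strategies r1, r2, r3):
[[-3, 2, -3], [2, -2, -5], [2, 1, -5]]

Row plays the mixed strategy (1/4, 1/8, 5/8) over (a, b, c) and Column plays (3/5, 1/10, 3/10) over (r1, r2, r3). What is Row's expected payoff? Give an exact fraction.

Against (3/5, 1/10, 3/10), each row's expected payoff is a: -5/2; b: -1/2; c: -1/5.
Taking the (1/4, 1/8, 5/8)-weighted average: (1/4)·(-5/2) + (1/8)·(-1/2) + (5/8)·(-1/5) = -13/16.

-13/16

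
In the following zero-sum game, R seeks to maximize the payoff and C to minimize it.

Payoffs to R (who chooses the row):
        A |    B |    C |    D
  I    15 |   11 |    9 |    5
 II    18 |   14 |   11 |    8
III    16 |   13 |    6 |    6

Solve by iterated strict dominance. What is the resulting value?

Row I is strictly dominated by row II (18>15, 14>11, 11>9, 8>5); eliminate I.
Row III is strictly dominated by row II (18>16, 14>13, 11>6, 8>6); eliminate III.
Column C is strictly dominated by D for C (8<11); eliminate C.
Column A is strictly dominated by B for C (14<18); eliminate A.
Column B is strictly dominated by D for C (8<14); eliminate B.
Only (II, D) remains, with payoff 8.

8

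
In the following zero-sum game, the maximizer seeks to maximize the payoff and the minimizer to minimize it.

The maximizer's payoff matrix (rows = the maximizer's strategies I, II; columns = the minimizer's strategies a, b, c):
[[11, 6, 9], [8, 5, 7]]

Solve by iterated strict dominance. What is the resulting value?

6

Row II is strictly dominated by row I (11>8, 6>5, 9>7); eliminate II.
Column c is strictly dominated by b for the minimizer (6<9); eliminate c.
Column a is strictly dominated by b for the minimizer (6<11); eliminate a.
Only (I, b) remains, with payoff 6.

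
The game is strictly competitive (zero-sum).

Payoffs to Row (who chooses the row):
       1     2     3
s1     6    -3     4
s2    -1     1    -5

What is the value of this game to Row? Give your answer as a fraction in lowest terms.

Column 1 is strictly dominated by 3 for Column (it gives Row more in every row).
The remaining 2×2 game on (s1, s2) × (2, 3) has no saddle point. Let Row play s1 with probability p; indifference gives −3p + (1−p) = 4p − 5(1−p), so p = 6/13.
Similarly Column's optimal q on 2 is 9/13, and the value is -3·(9/13) + (4)·(4/13) = -11/13.

-11/13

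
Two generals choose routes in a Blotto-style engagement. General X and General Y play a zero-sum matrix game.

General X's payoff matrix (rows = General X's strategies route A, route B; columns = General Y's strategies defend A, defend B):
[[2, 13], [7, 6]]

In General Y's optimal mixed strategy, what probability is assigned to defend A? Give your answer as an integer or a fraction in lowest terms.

7/12

Row minima are 2 and 6, so General X's maximin is 6; column maxima are 7 and 13, so General Y's minimax is 7. These differ, so the equilibrium is in mixed strategies.
Let General Y play defend A with probability q. General X is indifferent when 2q + 13(1−q) = 7q + 6(1−q), giving q = 7/12.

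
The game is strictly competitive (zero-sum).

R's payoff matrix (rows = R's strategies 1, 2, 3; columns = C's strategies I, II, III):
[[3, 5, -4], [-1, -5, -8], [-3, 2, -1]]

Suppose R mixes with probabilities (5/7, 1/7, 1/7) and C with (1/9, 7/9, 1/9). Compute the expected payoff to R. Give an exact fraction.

Against (1/9, 7/9, 1/9), each row's expected payoff is 1: 34/9; 2: -44/9; 3: 10/9.
Taking the (5/7, 1/7, 1/7)-weighted average: (5/7)·(34/9) + (1/7)·(-44/9) + (1/7)·(10/9) = 136/63.

136/63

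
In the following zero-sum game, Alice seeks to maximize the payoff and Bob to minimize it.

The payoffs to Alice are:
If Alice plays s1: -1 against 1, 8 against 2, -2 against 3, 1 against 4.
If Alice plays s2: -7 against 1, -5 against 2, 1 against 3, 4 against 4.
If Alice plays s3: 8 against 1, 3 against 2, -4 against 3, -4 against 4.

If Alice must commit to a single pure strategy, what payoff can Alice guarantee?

-2

The worst-case payoff for each row is s1: -2, s2: -7, s3: -4.
The best of these is -2.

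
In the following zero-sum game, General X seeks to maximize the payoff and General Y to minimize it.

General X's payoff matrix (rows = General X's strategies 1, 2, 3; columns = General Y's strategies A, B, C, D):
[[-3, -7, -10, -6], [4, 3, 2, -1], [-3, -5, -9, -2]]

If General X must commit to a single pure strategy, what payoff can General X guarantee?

The worst-case payoff for each row is 1: -10, 2: -1, 3: -9.
The best of these is -1.

-1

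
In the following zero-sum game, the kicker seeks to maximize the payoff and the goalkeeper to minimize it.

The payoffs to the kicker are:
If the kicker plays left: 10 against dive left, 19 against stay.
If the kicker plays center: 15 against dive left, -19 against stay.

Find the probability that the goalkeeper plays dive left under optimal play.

38/43

Row minima are 10 and -19, so the kicker's maximin is 10; column maxima are 15 and 19, so the goalkeeper's minimax is 15. These differ, so the equilibrium is in mixed strategies.
Let the goalkeeper play dive left with probability q. The kicker is indifferent when 10q + 19(1−q) = 15q − 19(1−q), giving q = 38/43.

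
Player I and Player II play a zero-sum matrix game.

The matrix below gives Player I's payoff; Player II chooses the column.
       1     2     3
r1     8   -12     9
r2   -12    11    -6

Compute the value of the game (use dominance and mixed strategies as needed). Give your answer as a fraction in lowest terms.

-56/43

Column 3 is strictly dominated by 1 for Player II (it gives Player I more in every row).
The remaining 2×2 game on (r1, r2) × (1, 2) has no saddle point. Let Player I play r1 with probability p; indifference gives 8p − 12(1−p) = −12p + 11(1−p), so p = 23/43.
Similarly Player II's optimal q on 1 is 23/43, and the value is 8·(23/43) + (-12)·(20/43) = -56/43.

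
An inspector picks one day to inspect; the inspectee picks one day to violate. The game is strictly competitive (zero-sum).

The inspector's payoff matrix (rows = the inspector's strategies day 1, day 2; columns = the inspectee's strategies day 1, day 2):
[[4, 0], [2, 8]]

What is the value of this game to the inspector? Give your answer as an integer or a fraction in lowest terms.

Row minima are 0 and 2, so the inspector's maximin is 2; column maxima are 4 and 8, so the inspectee's minimax is 4. These differ, so the equilibrium is in mixed strategies.
Let the inspector play day 1 with probability p. The inspectee is indifferent when 4p + 2(1−p) = 8(1−p), giving p = 3/5.
Let the inspectee play day 1 with probability q. The inspector is indifferent when 4q = 2q + 8(1−q), giving q = 4/5.
The value is 4·(4/5) + (0)·(1/5) = 16/5.

16/5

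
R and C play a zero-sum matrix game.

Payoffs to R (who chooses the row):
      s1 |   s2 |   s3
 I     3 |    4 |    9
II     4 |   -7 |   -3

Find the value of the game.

37/12

Column s3 is strictly dominated by s2 for C (it gives R more in every row).
The remaining 2×2 game on (I, II) × (s1, s2) has no saddle point. Let R play I with probability p; indifference gives 3p + 4(1−p) = 4p − 7(1−p), so p = 11/12.
Similarly C's optimal q on s1 is 11/12, and the value is 3·(11/12) + (4)·(1/12) = 37/12.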